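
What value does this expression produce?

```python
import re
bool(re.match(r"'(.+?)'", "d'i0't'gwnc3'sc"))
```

False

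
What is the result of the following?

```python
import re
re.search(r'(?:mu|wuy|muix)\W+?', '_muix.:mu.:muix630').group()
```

'muix.'

`re.search` scans for the first position where the pattern succeeds.
The match spans [1:6] → 'muix.'.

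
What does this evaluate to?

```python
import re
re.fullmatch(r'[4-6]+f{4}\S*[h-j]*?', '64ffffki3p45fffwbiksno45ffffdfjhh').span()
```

(0, 33)

The pattern matches one or more of a character in [4-6]; then exactly 4 of the literal 'f', then zero or more of a non-whitespace character, then zero or more of a character in [h-j] (lazy).
`re.fullmatch` is like wrapping the pattern in `^…$` (in single-line mode).
The match spans [0:33] → '64ffffki3p45fffwbiksno45ffffdfjhh'.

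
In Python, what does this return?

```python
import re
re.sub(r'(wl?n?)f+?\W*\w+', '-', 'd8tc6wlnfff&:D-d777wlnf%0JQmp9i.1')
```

'd8tc6-&:D-d777-.1'

This matches the literal 'w', then optionally the literal 'l', then optionally a literal 'n' (captured); then one or more of a literal 'f' (lazy), then zero or more of a non-word character; then one or more of a word character.
With the lazy modifier that quantifier settles for the fewest repetitions that let the rest of the pattern succeed (the atoms after it are unaffected and can still be greedy).
Matches: at [5:11] → 'wlnfff'; at [19:31] → 'wlnf%0JQmp9i'.
`sub` substitutes '-' at each match site.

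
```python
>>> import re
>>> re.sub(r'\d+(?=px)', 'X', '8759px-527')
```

The positive lookaround only admits positions where the adjacent text matches; those characters stay outside the span.
Matches: at [0:4] → '8759'.
Every occurrence is swapped for 'X'.

'Xpx-527'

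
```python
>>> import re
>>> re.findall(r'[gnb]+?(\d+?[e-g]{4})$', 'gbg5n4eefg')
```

The pattern matches one or more of one of [gnb] (lazy); then one or more of a digit (lazy), then exactly 4 of a character in [e-g] (captured); then anchored at the end.
Because there's exactly one group, `findall` drops the full match and keeps group 1 from the one hit.

['4eefg']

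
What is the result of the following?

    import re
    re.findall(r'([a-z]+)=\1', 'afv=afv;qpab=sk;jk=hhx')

['afv']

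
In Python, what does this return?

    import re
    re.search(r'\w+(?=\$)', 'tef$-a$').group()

'tef'

Because the assertion is zero-width, the text it checks is not consumed and won't appear in the result.
The match spans [0:3] → 'tef'.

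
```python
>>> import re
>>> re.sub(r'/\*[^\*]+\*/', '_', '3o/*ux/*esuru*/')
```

'3o/*ux_'

Matches: at [6:15] → '/*esuru*/'.
`sub` substitutes '_' at each match site.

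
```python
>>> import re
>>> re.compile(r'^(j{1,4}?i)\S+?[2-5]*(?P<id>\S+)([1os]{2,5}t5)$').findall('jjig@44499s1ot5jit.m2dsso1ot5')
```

[('jji', '@44499s1ot5jit.m2dsso', '1ot5')]

With the lazy modifier that quantifier settles for the fewest repetitions that let the rest of the pattern succeed (the atoms after it are unaffected and can still be greedy).
`findall` packs the 3 group values into a tuple for every match.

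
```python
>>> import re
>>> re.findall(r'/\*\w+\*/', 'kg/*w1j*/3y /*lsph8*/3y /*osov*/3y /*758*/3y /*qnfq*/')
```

['/*w1j*/', '/*lsph8*/', '/*osov*/', '/*758*/', '/*qnfq*/']

Matches: at [2:9] → '/*w1j*/'; at [12:21] → '/*lsph8*/'; at [24:32] → '/*osov*/'; at [35:42] → '/*758*/'; at [45:53] → '/*qnfq*/'.
No capturing groups, so `findall` returns the 5 full match strings.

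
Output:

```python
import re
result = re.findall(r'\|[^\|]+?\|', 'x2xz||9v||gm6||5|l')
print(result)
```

Since nothing is captured, `findall` lists the 3 matched substrings directly.

['|9v|', '|gm6|', '|5|']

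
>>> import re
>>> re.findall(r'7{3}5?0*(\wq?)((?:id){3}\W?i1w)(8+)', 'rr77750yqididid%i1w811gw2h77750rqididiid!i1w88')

[('yq', 'ididid%i1w', '8')]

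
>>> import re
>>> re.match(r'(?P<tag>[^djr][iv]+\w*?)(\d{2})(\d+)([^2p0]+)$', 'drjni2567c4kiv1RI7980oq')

None

Pattern: any character except [djr], then one or more of one of [iv], then zero or more of a word character (lazy) (captured as 'tag'); then exactly 2 of a digit (captured); then one or more of a digit (captured); then one or more of any character except [2p0] (captured); then anchored at the end.
`match` is anchored at position 0; if the pattern doesn't fit there, it returns None.
Here position 0 doesn't satisfy it, so the call returns None.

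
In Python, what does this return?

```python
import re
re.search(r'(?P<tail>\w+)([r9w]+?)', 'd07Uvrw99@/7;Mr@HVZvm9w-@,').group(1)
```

'd07Uvrw9'

This matches one or more of a word character (captured as 'tail'); then one or more of one of [r9w] (lazy) (captured).
Unlike `match`, `search` isn't anchored — it looks for the pattern anywhere in the string.
The match spans [0:9] → 'd07Uvrw99'.
Captured: group 1 = 'd07Uvrw9', group 2 = '9'.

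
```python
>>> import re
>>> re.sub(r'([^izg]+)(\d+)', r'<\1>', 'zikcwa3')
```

This matches one or more of any character except [izg] (captured); then one or more of a digit (captured).
Matches: at [2:7] → 'kcwa3'.
Each match is replaced using the text its own group 1 captured.

'zi<kcwa>'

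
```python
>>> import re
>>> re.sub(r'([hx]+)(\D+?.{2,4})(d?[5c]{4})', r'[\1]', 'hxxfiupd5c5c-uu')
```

Pattern: one or more of one of [hx] (captured); then one or more of a non-digit (lazy), then 2 to 4 of any character (captured); then optionally a literal 'd', then exactly 4 of one of [5c] (captured).
Matches: at [0:12] → 'hxxfiupd5c5c'.
The replacement refers to a captured group, so each match is rewritten using its own captured text.

'[hxx]-uu'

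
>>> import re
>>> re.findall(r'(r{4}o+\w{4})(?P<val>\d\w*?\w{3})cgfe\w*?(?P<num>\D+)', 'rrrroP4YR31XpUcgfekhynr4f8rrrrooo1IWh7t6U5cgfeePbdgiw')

The pattern matches exactly 4 of a literal 'r', then one or more of a literal 'o', then exactly 4 of a word character (captured); then a digit, then zero or more of a word character (lazy), then exactly 3 of a word character (captured as 'val'); then the literal 'cg', then the literal 'fe', then zero or more of a word character (lazy); then one or more of a non-digit (captured as 'num').
Matches: at [0:23] match 'rrrroP4YR31XpUcgfekhynr', groups = ('rrrroP4YR', '31XpU', 'khynr'); at [26:53] match 'rrrrooo1IWh7t6U5cgfeePbdgiw', groups = ('rrrrooo1IWh', '7t6U5', 'ePbdgiw').
With 3 capturing groups, `findall` returns a 3-tuple per match.

[('rrrroP4YR', '31XpU', 'khynr'), ('rrrrooo1IWh', '7t6U5', 'ePbdgiw')]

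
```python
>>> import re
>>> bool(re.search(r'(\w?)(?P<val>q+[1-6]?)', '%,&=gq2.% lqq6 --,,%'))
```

The pattern matches optionally a word character (captured); then one or more of a literal 'q', then optionally a character in [1-6] (captured as 'val').
`re.search` scans for the first position where the pattern succeeds.
The match spans [4:7] → 'gq2'.
Captured: group 1 = 'g', group 2 = 'q2'.

True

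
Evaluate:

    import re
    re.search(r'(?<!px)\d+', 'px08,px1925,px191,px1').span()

(3, 4)

`(?!…)`/`(?<!…)` only lets a position through if the neighbouring text does NOT match; no characters are consumed.
Unlike `match`, `search` isn't anchored — it looks for the pattern anywhere in the string.
The match spans [3:4] → '8'.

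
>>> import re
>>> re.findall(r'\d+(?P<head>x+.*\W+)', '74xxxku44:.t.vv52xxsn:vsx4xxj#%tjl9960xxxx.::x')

The pattern matches one or more of a digit; then one or more of the literal 'x', then zero or more of any character, then one or more of a non-word character (captured as 'head').
Matches: at [0:45] match '74xxxku44:.t.vv52xxsn:vsx4xxj#%tjl9960xxxx.::', group 1 = 'xxxku44:.t.vv52xxsn:vsx4xxj#%tjl9960xxxx.::'.
`findall` collects group 1 from the one match (1 total).

['xxxku44:.t.vv52xxsn:vsx4xxj#%tjl9960xxxx.::']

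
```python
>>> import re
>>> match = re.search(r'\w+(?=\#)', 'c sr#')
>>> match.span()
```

The `(?=…)`/`(?<=…)` assertion just peeks at neighbouring text; it doesn't advance the match position.
Unlike `match`, `search` isn't anchored — it looks for the pattern anywhere in the string.
The match spans [2:4] → 'sr'.

(2, 4)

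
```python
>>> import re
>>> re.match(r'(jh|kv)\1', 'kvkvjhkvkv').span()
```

(0, 4)

`match` is anchored at position 0; if the pattern doesn't fit there, it returns None.
The match spans [0:4] → 'kvkv'.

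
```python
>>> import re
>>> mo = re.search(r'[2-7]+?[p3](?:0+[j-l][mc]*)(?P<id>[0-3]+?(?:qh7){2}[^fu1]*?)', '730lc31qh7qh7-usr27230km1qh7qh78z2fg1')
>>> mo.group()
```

This matches one or more of a character in [2-7] (lazy), then one of [p3]; then one or more of the literal '0', then a character in [j-l], then zero or more of one of [mc] (non-capturing group); then one or more of a character in [0-3] (lazy), then the literal 'qh7' repeated 2 times, then zero or more of any character except [fu1] (lazy) (captured as 'id').
The `?` after the quantifier makes it lazy — it takes as little as possible before letting the rest of the pattern try.
`re.search` tries every starting position until one works.
The match spans [0:13] → '730lc31qh7qh7'.
Captured: group 1 = '31qh7qh7'.

'730lc31qh7qh7'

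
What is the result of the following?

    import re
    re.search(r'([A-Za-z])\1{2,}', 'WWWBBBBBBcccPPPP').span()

After group 1 captures some text, `\1` only succeeds where that same text appears again.
The match spans [0:3] → 'WWW'.

(0, 3)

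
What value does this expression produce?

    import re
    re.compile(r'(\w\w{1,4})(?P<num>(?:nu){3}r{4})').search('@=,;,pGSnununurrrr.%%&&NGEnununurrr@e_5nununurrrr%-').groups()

('pGS', 'nununurrrr')

This matches a word character, then 1 to 4 of a word character (captured); then the literal 'nu' repeated 3 times, then exactly 4 of the literal 'r' (captured as 'num').
`search` walks the string left to right and returns the first match it finds.
The match spans [5:18] → 'pGSnununurrrr'.
Captured: group 1 = 'pGS', group 2 = 'nununurrrr'.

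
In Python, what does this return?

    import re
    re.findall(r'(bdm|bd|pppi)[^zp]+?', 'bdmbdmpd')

['bdm']

Alternation tries branches left to right and keeps the first one that lets the overall match succeed at that position.
One capturing group, so `findall` returns just the captured substring from the one match — 1 in all.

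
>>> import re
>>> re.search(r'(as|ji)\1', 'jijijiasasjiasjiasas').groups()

('ji',)

The match spans [0:4] → 'jiji'.
Captured: group 1 = 'ji'.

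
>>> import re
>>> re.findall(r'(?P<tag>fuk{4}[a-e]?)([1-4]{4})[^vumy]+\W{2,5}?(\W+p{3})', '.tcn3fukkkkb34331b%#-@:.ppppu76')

[('fukkkkb', '3433', '.ppp')]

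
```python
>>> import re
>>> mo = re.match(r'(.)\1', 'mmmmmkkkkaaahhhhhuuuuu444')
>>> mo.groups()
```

('m',)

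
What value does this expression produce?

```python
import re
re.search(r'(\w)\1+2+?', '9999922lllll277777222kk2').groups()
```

('9',)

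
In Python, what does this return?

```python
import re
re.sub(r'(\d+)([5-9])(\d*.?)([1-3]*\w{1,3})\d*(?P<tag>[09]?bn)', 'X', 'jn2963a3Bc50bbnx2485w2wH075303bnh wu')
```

Every occurrence is swapped for 'X'.

'jn2963a3Bc50bbnxXh wu'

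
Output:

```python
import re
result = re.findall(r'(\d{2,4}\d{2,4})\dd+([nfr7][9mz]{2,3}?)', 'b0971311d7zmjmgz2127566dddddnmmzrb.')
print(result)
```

[('097131', '7zm'), ('212756', 'nmm')]

This matches 2 to 4 of a digit, then 2 to 4 of a digit (captured); then a digit, then one or more of the literal 'd'; then one of [nfr7], then 2 to 3 of one of [9mz] (lazy) (captured).
Matches: at [1:12] match '0971311d7zm', groups = ('097131', '7zm'); at [16:31] match '2127566dddddnmm', groups = ('212756', 'nmm').
With 2 capturing groups, `findall` returns a 2-tuple per match.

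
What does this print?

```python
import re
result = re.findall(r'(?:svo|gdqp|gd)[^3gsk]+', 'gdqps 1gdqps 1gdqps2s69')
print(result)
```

Matches: at [0:4] → 'gdqp'; at [7:11] → 'gdqp'; at [14:18] → 'gdqp'.
`findall` yields the raw match text (3 of them) because the pattern has no groups.

['gdqp', 'gdqp', 'gdqp']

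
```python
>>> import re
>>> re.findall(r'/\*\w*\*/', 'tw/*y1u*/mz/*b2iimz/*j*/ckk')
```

['/*y1u*/', '/*j*/']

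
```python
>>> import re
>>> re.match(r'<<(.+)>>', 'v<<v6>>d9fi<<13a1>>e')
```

`re.match` only tries the pattern at the start of the string.
Here the string doesn't start with a match, so the call returns None.

None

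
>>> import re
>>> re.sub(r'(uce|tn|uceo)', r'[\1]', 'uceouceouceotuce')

Alternation tries branches left to right and keeps the first one that lets the overall match succeed at that position.
`\1` in the replacement pulls in group 1's text for each match.

'[uce]o[uce]o[uce]ot[uce]'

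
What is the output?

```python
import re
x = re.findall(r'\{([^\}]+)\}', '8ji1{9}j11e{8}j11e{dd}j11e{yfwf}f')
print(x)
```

Because there's exactly one group, `findall` drops the full match and keeps group 1 from each hit.

['9', '8', 'dd', 'yfwf']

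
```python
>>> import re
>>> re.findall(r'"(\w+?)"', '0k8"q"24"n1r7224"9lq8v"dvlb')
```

One capturing group, so `findall` returns just the captured substring from each match — 2 in all.

['q', 'n1r7224']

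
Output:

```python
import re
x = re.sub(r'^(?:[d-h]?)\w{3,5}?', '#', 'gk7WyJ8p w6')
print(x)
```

#yJ8p w6

This matches anchored at the start of the string; then optionally a character in [d-h] (non-capturing group); then 3 to 5 of a word character (lazy).
Lazy quantifiers expand one character at a time until the remainder of the pattern can match.
Matches: at [0:4] → 'gk7W'.
Each match is replaced by '#'.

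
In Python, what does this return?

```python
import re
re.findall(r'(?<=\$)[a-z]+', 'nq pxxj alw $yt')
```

The positive lookaround only admits positions where the adjacent text matches; those characters stay outside the span.
`findall` yields the raw match text (1 of them) because the pattern has no groups.

['yt']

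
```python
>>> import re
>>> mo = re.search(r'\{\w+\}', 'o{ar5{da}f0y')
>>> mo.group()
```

'{da}'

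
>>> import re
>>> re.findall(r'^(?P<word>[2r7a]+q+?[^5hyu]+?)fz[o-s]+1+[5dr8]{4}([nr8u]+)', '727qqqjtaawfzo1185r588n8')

[('727qqqjtaaw', '88n8')]

This matches anchored at the start of the string; then one or more of one of [2r7a], then one or more of the literal 'q' (lazy), then one or more of any character except [5hyu] (lazy) (captured as 'word'); then the literal 'fz', then one or more of a character in [o-s]; then one or more of a literal '1', then exactly 4 of one of [5dr8]; then one or more of one of [nr8u] (captured).
Scanning left to right: at [0:24] match '727qqqjtaawfzo1185r588n8', groups = ('727qqqjtaaw', '88n8').
With 2 capturing groups, `findall` returns a 2-tuple per match.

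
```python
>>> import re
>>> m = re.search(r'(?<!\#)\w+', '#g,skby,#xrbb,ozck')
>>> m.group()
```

'skby'

Because the assertion is negative and zero-width, positions next to the forbidden text are skipped.
`re.search` tries every starting position until one works.
The match spans [3:7] → 'skby'.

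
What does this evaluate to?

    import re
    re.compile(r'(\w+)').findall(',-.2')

['2']

Pattern: one or more of a word character (captured).
Matches: at [3:4] match '2', group 1 = '2'.
With a single group, `findall` returns only what that group captured — 1 item.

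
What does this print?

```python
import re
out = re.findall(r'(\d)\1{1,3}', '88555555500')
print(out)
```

After group 1 captures some text, `\1` only succeeds where that same text appears again.
With a single group, `findall` returns only what that group captured — 4 items.

['8', '5', '5', '0']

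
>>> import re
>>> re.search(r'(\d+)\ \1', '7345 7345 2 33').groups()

('7345',)

A backreference is literal: `\1` must see the identical characters the first group matched.
`re.search` scans for the first position where the pattern succeeds.
The match spans [0:9] → '7345 7345'.
Captured: group 1 = '7345'.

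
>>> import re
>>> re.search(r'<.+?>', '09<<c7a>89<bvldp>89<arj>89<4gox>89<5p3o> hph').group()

A non-greedy quantifier consumes as few characters as it can — just enough that the remainder of the pattern still matches from where it stops; whatever follows it matches normally.
`search` walks the string left to right and returns the first match it finds.
The match spans [2:8] → '<<c7a>'.

'<<c7a>'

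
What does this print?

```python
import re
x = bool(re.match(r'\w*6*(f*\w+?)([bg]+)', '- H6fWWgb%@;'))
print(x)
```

Pattern: zero or more of a word character, then zero or more of the literal '6'; then zero or more of the literal 'f', then one or more of a word character (lazy) (captured); then one or more of one of [bg] (captured).
`re.match` only tries the pattern at the start of the string.
Here position 0 doesn't satisfy it, so the call returns None, and `bool(None)` is False.

False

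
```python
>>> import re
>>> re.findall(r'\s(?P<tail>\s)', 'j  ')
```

[' ']

This matches whitespace; then whitespace (captured as 'tail').
Matches: at [1:3] match '  ', group 1 = ' '.
Because there's exactly one group, `findall` drops the full match and keeps group 1 from the one hit.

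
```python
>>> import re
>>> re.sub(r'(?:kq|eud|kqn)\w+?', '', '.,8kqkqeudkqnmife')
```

'.,8qqnmife'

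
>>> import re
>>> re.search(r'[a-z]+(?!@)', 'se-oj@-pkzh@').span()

(0, 2)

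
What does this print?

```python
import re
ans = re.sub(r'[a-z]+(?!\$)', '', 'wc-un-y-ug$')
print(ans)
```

The negative lookahead/lookbehind blocks any match where the forbidden context is present.
Matches: at [0:2] → 'wc'; at [3:5] → 'un'; at [6:7] → 'y'; at [8:9] → 'u'.
Each match is replaced by ''.

---g$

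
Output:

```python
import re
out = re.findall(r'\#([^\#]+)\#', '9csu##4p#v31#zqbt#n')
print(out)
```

['4p', 'zqbt']

Scanning left to right: at [5:9] match '#4p#', group 1 = '4p'; at [12:18] match '#zqbt#', group 1 = 'zqbt'.
Because there's exactly one group, `findall` drops the full match and keeps group 1 from each hit.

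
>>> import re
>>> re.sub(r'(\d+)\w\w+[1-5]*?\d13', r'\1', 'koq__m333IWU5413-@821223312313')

'koq__m333-@8212233'

Pattern: one or more of a digit (captured); then a word character, then one or more of a word character; then zero or more of a character in [1-5] (lazy), then a digit, then the literal '13'.
Each match is replaced using the text its own group 1 captured.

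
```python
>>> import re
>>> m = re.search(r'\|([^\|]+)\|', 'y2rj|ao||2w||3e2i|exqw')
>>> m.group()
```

`search` walks the string left to right and returns the first match it finds.
The match spans [4:8] → '|ao|'.
Captured: group 1 = 'ao'.

'|ao|'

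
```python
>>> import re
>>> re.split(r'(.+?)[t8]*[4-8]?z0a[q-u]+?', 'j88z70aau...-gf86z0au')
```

['', 'j88z70aau...-gf', '']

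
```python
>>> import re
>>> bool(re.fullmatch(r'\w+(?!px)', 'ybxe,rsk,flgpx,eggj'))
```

Because the assertion is negative and zero-width, positions next to the forbidden text are skipped.
`fullmatch` succeeds only if the pattern covers the string from start to end.
Here the pattern can't cover the whole string, so the call returns None, and `bool(None)` is False.

False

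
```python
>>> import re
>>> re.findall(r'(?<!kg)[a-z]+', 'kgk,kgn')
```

Because the assertion is negative and zero-width, positions next to the forbidden text are skipped.
Scanning left to right: at [0:3] → 'kgk'; at [4:7] → 'kgn'.
No capturing groups, so `findall` returns the 2 full match strings.

['kgk', 'kgn']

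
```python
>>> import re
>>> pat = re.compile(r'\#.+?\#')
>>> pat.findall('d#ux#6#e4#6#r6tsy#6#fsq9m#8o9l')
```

With the lazy modifier that quantifier settles for the fewest repetitions that let the rest of the pattern succeed (the atoms after it are unaffected and can still be greedy).
Scanning left to right: at [1:5] → '#ux#'; at [6:10] → '#e4#'; at [11:18] → '#r6tsy#'; at [19:26] → '#fsq9m#'.
`findall` yields the raw match text (4 of them) because the pattern has no groups.

['#ux#', '#e4#', '#r6tsy#', '#fsq9m#']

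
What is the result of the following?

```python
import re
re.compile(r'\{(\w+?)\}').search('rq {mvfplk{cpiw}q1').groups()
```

The match spans [10:16] → '{cpiw}'.
Captured: group 1 = 'cpiw'.

('cpiw',)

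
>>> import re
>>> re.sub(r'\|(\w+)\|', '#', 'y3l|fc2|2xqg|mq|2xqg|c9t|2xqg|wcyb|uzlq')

'y3l#2xqg#2xqg#2xqg#uzlq'

Every occurrence is swapped for '#'.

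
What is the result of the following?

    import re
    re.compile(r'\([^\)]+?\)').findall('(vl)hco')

['(vl)']

Walking the string: at [0:4] → '(vl)'.
With no groups in the pattern, `findall` gives back each whole match — 1 here.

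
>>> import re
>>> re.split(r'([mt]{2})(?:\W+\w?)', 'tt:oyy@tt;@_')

Pattern: exactly 2 of one of [mt] (captured); then one or more of a non-word character, then optionally a word character (non-capturing group).
With a capturing group present, the delimiter's captured portion is kept in the result list.

['', 'tt', 'yy@', 'tt', '']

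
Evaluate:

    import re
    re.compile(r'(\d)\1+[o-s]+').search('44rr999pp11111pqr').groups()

('4',)

The backreference `\1` re-matches whatever the first group consumed, character for character.
`re.search` scans for the first position where the pattern succeeds.
The match spans [0:4] → '44rr'.
Captured: group 1 = '4'.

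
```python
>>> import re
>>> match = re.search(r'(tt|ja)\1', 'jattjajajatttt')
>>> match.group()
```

'jaja'

`\1` is not a pattern — it's the concrete string captured by group 1, re-applied verbatim.
The match spans [4:8] → 'jaja'.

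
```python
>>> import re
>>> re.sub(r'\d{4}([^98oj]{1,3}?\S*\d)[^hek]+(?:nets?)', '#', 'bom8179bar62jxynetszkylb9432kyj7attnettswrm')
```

This matches exactly 4 of a digit; then 1 to 3 of any character except [98oj] (lazy), then zero or more of a non-whitespace character, then a digit (captured); then one or more of any character except [hek]; then the literal 'net', then optionally a literal 's' (non-capturing group).
`sub` substitutes '#' at each match site.

'bom#tswrm'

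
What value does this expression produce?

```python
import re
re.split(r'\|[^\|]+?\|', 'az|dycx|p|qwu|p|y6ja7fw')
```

['az', 'p', 'p|y6ja7fw']

Matches to split on: at [2:8] → '|dycx|'; at [9:14] → '|qwu|'.
Each match becomes a cut point; 3 segments remain.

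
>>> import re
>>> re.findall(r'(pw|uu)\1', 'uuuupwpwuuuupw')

['uu', 'pw', 'uu']

The backreference `\1` re-matches whatever the first group consumed, character for character.
With a single group, `findall` returns only what that group captured — 3 items.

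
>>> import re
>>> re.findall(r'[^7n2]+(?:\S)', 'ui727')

The pattern matches one or more of any character except [7n2]; then a non-whitespace character (non-capturing group).
Matches: at [0:3] → 'ui7'.
No capturing groups, so `findall` returns the 1 full match string.

['ui7']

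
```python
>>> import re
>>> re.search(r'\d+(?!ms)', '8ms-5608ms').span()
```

`(?!…)`/`(?<!…)` only lets a position through if the neighbouring text does NOT match; no characters are consumed.
The match spans [4:7] → '560'.

(4, 7)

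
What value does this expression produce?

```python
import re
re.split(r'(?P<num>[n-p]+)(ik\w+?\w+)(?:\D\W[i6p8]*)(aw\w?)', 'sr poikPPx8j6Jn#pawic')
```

['sr ', 'po', 'ikPPx8j6J', 'awi', 'c']

The pattern matches one or more of a character in [n-p] (captured as 'num'); then the literal 'ik', then one or more of a word character (lazy), then one or more of a word character (captured); then a non-digit, then a non-word character, then zero or more of one of [i6p8] (non-capturing group); then the literal 'aw', then optionally a word character (captured).
Matches to split on: at [3:20] → 'poikPPx8j6Jn#pawi'.
`re.split` interleaves the captured-group text with the surrounding fragments.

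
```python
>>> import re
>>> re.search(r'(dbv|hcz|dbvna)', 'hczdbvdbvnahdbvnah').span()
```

The match spans [0:3] → 'hcz'.

(0, 3)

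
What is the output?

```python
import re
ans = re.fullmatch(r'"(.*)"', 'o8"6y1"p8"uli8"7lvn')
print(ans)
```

For `fullmatch`, every character of the input must be accounted for by the pattern.
Here there's no way to consume every character, so the call returns None.

None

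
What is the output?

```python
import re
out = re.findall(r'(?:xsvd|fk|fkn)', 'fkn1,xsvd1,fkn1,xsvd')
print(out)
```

Alternation tries branches left to right and keeps the first one that lets the overall match succeed at that position.
`findall` yields the raw match text (4 of them) because the pattern has no groups.

['fk', 'xsvd', 'fk', 'xsvd']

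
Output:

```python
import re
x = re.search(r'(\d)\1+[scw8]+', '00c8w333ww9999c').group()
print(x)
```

A backreference is literal: `\1` must see the identical characters the first group matched.
`re.search` scans for the first position where the pattern succeeds.
The match spans [0:5] → '00c8w'.
Captured: group 1 = '0'.

00c8w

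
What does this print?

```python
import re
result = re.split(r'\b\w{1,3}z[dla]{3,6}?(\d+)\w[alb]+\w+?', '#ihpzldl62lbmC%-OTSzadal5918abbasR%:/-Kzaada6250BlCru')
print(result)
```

A `+?`/`*?`/`{m,n}?` starts at its minimum and grows only as far as needed for what follows to match.
With a capturing group present, the delimiter's captured portion is kept in the result list.

['#', '62', 'C%-', '5918', 'R%:/-', '6250', 'ru']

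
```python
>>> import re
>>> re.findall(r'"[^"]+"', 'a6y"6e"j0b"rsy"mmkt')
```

No capturing groups, so `findall` returns the 2 full match strings.

['"6e"', '"rsy"']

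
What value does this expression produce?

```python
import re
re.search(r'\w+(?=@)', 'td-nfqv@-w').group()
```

The `(?=…)`/`(?<=…)` assertion just peeks at neighbouring text; it doesn't advance the match position.
`re.search` tries every starting position until one works.
The match spans [3:7] → 'nfqv'.

'nfqv'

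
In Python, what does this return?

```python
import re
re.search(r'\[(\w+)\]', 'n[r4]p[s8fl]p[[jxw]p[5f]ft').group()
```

'[r4]'

Unlike `match`, `search` isn't anchored — it looks for the pattern anywhere in the string.
The match spans [1:5] → '[r4]'.
Captured: group 1 = 'r4'.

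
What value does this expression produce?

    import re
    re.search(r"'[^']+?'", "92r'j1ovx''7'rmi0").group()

"'j1ovx'"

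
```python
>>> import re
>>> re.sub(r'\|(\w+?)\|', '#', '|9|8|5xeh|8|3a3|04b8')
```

'#8#8#04b8'

Matches: at [0:3] → '|9|'; at [4:10] → '|5xeh|'; at [11:16] → '|3a3|'.
Each match is replaced by '#'.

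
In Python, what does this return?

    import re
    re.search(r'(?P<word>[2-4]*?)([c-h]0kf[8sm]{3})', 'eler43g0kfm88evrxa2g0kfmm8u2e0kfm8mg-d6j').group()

The pattern matches zero or more of a character in [2-4] (lazy) (captured as 'word'); then a character in [c-h], then the literal '0kf', then exactly 3 of one of [8sm] (captured).
`search` walks the string left to right and returns the first match it finds.
The match spans [4:13] → '43g0kfm88'.
Captured: group 1 = '43', group 2 = 'g0kfm88'.

'43g0kfm88'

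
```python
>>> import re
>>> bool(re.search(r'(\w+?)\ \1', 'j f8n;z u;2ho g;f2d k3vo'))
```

False

A backreference is literal: `\1` must see the identical characters the first group matched.
Here nothing in the string fits, so the call returns None, and `bool(None)` is False.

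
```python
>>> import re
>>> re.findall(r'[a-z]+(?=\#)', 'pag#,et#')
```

['pag', 'et']

The lookaround is zero-width — it requires the adjacent text to match without consuming it, so the asserted text isn't part of the match.
Matches: at [0:3] → 'pag'; at [5:7] → 'et'.
No capturing groups, so `findall` returns the 2 full match strings.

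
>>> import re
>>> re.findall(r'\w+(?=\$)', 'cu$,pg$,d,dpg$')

['cu', 'pg', 'dpg']

The positive lookaround only admits positions where the adjacent text matches; those characters stay outside the span.
`findall` yields the raw match text (3 of them) because the pattern has no groups.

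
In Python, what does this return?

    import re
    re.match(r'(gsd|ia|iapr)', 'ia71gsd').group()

`re.match` won't scan ahead — the pattern has to work from the very first character.
The match spans [0:2] → 'ia'.

'ia'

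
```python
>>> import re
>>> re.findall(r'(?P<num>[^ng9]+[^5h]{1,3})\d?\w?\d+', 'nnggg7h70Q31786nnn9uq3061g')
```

['7h70Q31786nnn', 'uq306']

Pattern: one or more of any character except [ng9], then 1 to 3 of any character except [5h] (captured as 'num'); then optionally a digit, then optionally a word character; then one or more of a digit.
Walking the string: at [5:19] match '7h70Q31786nnn9', group 1 = '7h70Q31786nnn'; at [19:25] match 'uq3061', group 1 = 'uq306'.
Because there's exactly one group, `findall` drops the full match and keeps group 1 from each hit.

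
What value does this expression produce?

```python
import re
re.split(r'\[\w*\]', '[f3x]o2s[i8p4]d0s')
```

Each match becomes a cut point; 3 segments remain.

['', 'o2s', 'd0s']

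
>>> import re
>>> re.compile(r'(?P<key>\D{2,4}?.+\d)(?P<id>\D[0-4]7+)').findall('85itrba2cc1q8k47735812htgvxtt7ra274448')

The pattern matches 2 to 4 of a non-digit (lazy), then one or more of any character, then a digit (captured as 'key'); then a non-digit, then a character in [0-4], then one or more of a literal '7' (captured as 'id').
`findall` packs the 2 group values into a tuple for every match.

[('itrba2cc1q8', 'k477')]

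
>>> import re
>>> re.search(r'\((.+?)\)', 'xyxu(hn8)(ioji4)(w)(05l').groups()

('hn8',)

Lazy quantifiers expand one character at a time until the remainder of the pattern can match.
`re.search` tries every starting position until one works.
The match spans [4:9] → '(hn8)'.
Captured: group 1 = 'hn8'.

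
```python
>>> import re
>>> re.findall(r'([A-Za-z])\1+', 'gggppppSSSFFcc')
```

['g', 'p', 'S', 'F', 'c']

After group 1 captures some text, `\1` only succeeds where that same text appears again.
With a single group, `findall` returns only what that group captured — 5 items.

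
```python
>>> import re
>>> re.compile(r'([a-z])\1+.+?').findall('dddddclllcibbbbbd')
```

`\1` has to match the exact text group 1 already captured.
Matches: at [0:6] match 'dddddc', group 1 = 'd'; at [6:10] match 'lllc', group 1 = 'l'; at [11:17] match 'bbbbbd', group 1 = 'b'.
`findall` collects group 1 from each match (3 total).

['d', 'l', 'b']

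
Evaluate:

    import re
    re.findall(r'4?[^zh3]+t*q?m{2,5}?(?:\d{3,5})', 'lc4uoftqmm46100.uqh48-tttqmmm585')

['lc4uoftqmm46100', '48-tttqmmm585']

This matches optionally the literal '4', then one or more of any character except [zh3]; then zero or more of a literal 't', then optionally a literal 'q', then 2 to 5 of the literal 'm' (lazy); then 3 to 5 of a digit (non-capturing group).
With no groups in the pattern, `findall` gives back each whole match — 2 here.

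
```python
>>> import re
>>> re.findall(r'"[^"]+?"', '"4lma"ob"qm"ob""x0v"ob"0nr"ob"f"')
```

['"4lma"', '"qm"', '"x0v"', '"0nr"', '"f"']

Since nothing is captured, `findall` lists the 5 matched substrings directly.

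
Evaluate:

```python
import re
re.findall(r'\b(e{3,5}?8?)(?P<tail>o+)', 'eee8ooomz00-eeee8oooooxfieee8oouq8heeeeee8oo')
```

[('eee8', 'ooo'), ('eeee8', 'ooooo')]

`findall` packs the 2 group values into a tuple for every match.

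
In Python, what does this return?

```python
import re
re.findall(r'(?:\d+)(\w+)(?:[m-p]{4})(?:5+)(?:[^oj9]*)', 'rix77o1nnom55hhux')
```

The pattern matches one or more of a digit (non-capturing group); then one or more of a word character (captured); then exactly 4 of a character in [m-p] (non-capturing group); then one or more of a literal '5' (non-capturing group); then zero or more of any character except [oj9] (non-capturing group).
Matches: at [3:17] match '77o1nnom55hhux', group 1 = 'o1'.
Because there's exactly one group, `findall` drops the full match and keeps group 1 from the one hit.

['o1']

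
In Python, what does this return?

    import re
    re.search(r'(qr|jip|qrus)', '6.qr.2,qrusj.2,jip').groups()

The match spans [2:4] → 'qr'.
Captured: group 1 = 'qr'.

('qr',)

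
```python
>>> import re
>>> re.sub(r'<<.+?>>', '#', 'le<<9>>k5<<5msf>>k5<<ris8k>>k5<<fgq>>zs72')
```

Matches: at [2:7] → '<<9>>'; at [9:17] → '<<5msf>>'; at [19:28] → '<<ris8k>>'; at [30:37] → '<<fgq>>'.
Every occurrence is swapped for '#'.

'le#k5#k5#k5#zs72'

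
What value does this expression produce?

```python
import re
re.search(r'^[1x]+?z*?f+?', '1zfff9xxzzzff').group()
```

Pattern: anchored at the start of the string; then one or more of one of [1x] (lazy); then zero or more of a literal 'z' (lazy), then one or more of a literal 'f' (lazy).
A non-greedy quantifier consumes as few characters as it can — just enough that the remainder of the pattern still matches from where it stops; whatever follows it matches normally.
`search` walks the string left to right and returns the first match it finds.
The match spans [0:3] → '1zf'.

'1zf'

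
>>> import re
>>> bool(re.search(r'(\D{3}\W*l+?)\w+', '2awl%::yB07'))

Here nothing in the string fits, so the call returns None, and `bool(None)` is False.

False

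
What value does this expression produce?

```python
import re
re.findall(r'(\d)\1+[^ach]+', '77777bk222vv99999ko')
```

`\1` is not a pattern — it's the concrete string captured by group 1, re-applied verbatim.
Walking the string: at [0:19] match '77777bk222vv99999ko', group 1 = '7'.
With a single group, `findall` returns only what that group captured — 1 item.

['7']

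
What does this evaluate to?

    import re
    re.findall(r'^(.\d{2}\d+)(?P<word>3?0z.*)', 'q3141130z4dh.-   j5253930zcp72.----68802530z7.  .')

[('q314113', '0z4dh.-   j5253930zcp72.----68802530z7.  .')]

The pattern matches anchored at the start of the string; then any character, then exactly 2 of a digit, then one or more of a digit (captured); then optionally the literal '3', then the literal '0z', then zero or more of any character (captured as 'word').
2 groups means the one result is a tuple of 2 captured strings — 1 here.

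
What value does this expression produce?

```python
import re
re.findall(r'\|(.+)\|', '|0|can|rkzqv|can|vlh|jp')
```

Matches: at [0:21] match '|0|can|rkzqv|can|vlh|', group 1 = '0|can|rkzqv|can|vlh'.
With a single group, `findall` returns only what that group captured — 1 item.

['0|can|rkzqv|can|vlh']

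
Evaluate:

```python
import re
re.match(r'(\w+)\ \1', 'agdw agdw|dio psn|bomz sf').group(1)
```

The match spans [0:9] → 'agdw agdw'.
Captured: group 1 = 'agdw'.

'agdw'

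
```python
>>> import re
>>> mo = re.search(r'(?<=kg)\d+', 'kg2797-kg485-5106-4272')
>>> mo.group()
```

'2797'

Because the assertion is zero-width, the text it checks is not consumed and won't appear in the result.
The match spans [2:6] → '2797'.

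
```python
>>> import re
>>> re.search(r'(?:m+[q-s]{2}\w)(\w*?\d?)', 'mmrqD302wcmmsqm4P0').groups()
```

The pattern matches one or more of the literal 'm', then exactly 2 of a character in [q-s], then a word character (non-capturing group); then zero or more of a word character (lazy), then optionally a digit (captured).
The `?` after the quantifier makes it lazy — it takes as little as possible before letting the rest of the pattern try.
`re.search` scans for the first position where the pattern succeeds.
The match spans [0:6] → 'mmrqD3'.
Captured: group 1 = '3'.

('3',)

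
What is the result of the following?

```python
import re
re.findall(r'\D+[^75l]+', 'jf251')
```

['jf2']

The pattern matches one or more of a non-digit; then one or more of any character except [75l].
Matches: at [0:3] → 'jf2'.
Since nothing is captured, `findall` lists the 1 matched substring directly.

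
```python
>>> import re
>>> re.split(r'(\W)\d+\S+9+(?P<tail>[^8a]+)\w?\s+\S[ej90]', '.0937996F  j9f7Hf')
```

Pattern: a non-word character (captured); then one or more of a digit, then one or more of a non-whitespace character, then one or more of a literal '9'; then one or more of any character except [8a] (captured as 'tail'); then optionally a word character, then one or more of whitespace; then a non-whitespace character, then one of [ej90].
`re.split` interleaves the captured-group text with the surrounding fragments.

['', '.', '6F ', 'f7Hf']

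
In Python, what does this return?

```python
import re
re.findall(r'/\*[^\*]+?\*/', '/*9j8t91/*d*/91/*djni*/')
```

With no groups in the pattern, `findall` gives back each whole match — 2 here.

['/*d*/', '/*djni*/']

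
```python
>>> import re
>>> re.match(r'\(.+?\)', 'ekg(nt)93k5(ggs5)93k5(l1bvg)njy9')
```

None

`match` is anchored at position 0; if the pattern doesn't fit there, it returns None.
Here position 0 doesn't satisfy it, so the call returns None.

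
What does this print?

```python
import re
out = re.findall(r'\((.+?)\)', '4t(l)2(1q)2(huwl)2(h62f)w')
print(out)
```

Because the quantifier is non-greedy, it stops expanding at the earliest point where the rest of the pattern can succeed.
Walking the string: at [2:5] match '(l)', group 1 = 'l'; at [6:10] match '(1q)', group 1 = '1q'; at [11:17] match '(huwl)', group 1 = 'huwl'; at [18:24] match '(h62f)', group 1 = 'h62f'.
Because there's exactly one group, `findall` drops the full match and keeps group 1 from each hit.

['l', '1q', 'huwl', 'h62f']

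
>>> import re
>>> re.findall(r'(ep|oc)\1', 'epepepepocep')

['ep', 'ep']

After group 1 captures some text, `\1` only succeeds where that same text appears again.
Scanning left to right: at [0:4] match 'epep', group 1 = 'ep'; at [4:8] match 'epep', group 1 = 'ep'.
Because there's exactly one group, `findall` drops the full match and keeps group 1 from each hit.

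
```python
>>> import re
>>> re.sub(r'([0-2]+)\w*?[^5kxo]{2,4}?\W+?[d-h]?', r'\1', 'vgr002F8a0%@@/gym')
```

Lazy quantifiers expand one character at a time until the remainder of the pattern can match.
Each match is replaced using the text its own group 1 captured.

'vgr002@@/gym'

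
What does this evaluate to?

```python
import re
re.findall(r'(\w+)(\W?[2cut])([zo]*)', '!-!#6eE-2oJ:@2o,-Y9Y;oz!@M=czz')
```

This matches one or more of a word character (captured); then optionally a non-word character, then one of [2cut] (captured); then zero or more of one of [zo] (captured).
Scanning left to right: at [4:10] match '6eE-2o', groups = ('6eE', '-2', 'o'); at [25:30] match 'M=czz', groups = ('M', '=c', 'zz').
3 groups means each result is a tuple of 3 captured strings — 2 here.

[('6eE', '-2', 'o'), ('M', '=c', 'zz')]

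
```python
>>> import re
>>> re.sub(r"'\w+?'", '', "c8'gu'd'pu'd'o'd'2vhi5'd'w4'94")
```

'c8dddd94'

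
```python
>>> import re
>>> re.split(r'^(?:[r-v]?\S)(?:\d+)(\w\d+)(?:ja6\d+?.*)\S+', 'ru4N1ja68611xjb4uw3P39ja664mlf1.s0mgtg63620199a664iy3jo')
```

['', 'N1', '']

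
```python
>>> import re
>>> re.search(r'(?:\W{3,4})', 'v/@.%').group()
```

This matches 3 to 4 of a non-word character (non-capturing group).
Unlike `match`, `search` isn't anchored — it looks for the pattern anywhere in the string.
The match spans [1:5] → '/@.%'.

'/@.%'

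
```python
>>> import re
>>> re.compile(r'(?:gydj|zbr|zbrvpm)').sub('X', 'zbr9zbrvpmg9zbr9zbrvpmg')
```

'X9Xvpmg9X9Xvpmg'

Alternation isn't longest-match — the leftmost alternative that fits at this position is chosen.
Matches: at [0:3] → 'zbr'; at [4:7] → 'zbr'; at [12:15] → 'zbr'; at [16:19] → 'zbr'.
Each match is replaced by 'X'.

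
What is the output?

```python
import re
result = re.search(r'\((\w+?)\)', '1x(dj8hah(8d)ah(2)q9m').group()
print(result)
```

(8d)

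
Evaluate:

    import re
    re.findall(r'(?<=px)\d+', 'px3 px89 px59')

['3', '89', '59']

The lookaround is zero-width — it requires the adjacent text to match without consuming it, so the asserted text isn't part of the match.
With no groups in the pattern, `findall` gives back each whole match — 3 here.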